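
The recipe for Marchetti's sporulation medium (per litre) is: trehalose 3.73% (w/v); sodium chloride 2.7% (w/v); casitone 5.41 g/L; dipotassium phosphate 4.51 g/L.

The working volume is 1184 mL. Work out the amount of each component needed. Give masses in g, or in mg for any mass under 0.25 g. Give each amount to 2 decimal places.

Target volume = 1184 mL = 1.184 L.
trehalose: 3.73% w/v = 37.3 g/L → 37.3 × 1.184 L = 44.16 g
sodium chloride: 2.7 g per 100 mL × 1184 mL ÷ 100 = 31.97 g
casitone: 5.41 g/L × 1.184 L = 6.41 g
dipotassium phosphate: 4.51 g/L × 1.184 L = 5.34 g

trehalose 44.16 g; sodium chloride 31.97 g; casitone 6.41 g; dipotassium phosphate 5.34 g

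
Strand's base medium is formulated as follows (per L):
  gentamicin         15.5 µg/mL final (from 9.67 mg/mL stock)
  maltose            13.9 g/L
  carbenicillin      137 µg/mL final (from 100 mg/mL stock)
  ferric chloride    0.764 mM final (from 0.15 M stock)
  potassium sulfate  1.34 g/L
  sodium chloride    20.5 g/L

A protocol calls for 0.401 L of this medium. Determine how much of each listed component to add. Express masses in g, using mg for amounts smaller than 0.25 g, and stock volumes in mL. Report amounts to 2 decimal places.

Working volume: 0.401 L.
gentamicin: C1V1 = C2V2 → 15.5 µg/mL × 401 mL ÷ 9670 µg/mL = 0.64 mL
maltose: 13.9 g/L × 0.401 L = 5.57 g
carbenicillin: dilute stock: 137 µg/mL × 401 mL ÷ 100000 µg/mL = 0.55 mL
ferric chloride: V = C2·V2/C1 = 0.764 mM × 401 mL ÷ 150 mM = 2.04 mL
potassium sulfate: 1.34 g/L × 0.401 L = 0.54 g
sodium chloride: 20.5 g/L × 0.401 L = 8.22 g

gentamicin 0.64 mL; maltose 5.57 g; carbenicillin 0.55 mL; ferric chloride 2.04 mL; potassium sulfate 0.54 g; sodium chloride 8.22 g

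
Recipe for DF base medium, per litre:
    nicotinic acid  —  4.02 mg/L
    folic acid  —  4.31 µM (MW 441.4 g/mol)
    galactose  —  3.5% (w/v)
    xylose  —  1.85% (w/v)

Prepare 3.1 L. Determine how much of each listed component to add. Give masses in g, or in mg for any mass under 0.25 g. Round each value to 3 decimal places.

nicotinic acid 12.462 mg; folic acid 5.898 mg; galactose 108.500 g; xylose 57.350 g

Scale factor relative to 1 L: 3.1.
nicotinic acid: 4.02 mg/L × 3.1 L = 12.462 mg
folic acid: 4.31 µmol/L × 441.4 g/mol × 3.1 L ÷ 1000 = 5.898 mg
galactose: 3.5 g per 100 mL × 3100 mL ÷ 100 = 108.500 g
xylose: 1.85 g per 100 mL × 3100 mL ÷ 100 = 57.350 g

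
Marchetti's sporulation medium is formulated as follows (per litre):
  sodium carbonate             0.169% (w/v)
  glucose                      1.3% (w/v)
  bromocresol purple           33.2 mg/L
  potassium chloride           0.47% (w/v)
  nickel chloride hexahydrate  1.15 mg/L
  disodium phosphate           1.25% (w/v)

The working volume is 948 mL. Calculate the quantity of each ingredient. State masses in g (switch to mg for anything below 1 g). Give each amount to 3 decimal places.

sodium carbonate 1.602 g; glucose 12.324 g; bromocresol purple 31.474 mg; potassium chloride 4.456 g; nickel chloride hexahydrate 1.090 mg; disodium phosphate 11.850 g

Target volume = 948 mL = 0.948 L.
sodium carbonate: 0.169% w/v = 1.69 g/L → 1.69 × 0.948 L = 1.602 g
glucose: 1.3 g per 100 mL × 948 mL ÷ 100 = 12.324 g
bromocresol purple: 33.2 mg/L × 0.948 L = 31.474 mg
potassium chloride: 0.47% w/v = 4.7 g/L → 4.7 × 0.948 L = 4.456 g
nickel chloride hexahydrate: 1.15 mg/L × 0.948 L = 1.090 mg
disodium phosphate: 1.25% w/v = 12.5 g/L → 12.5 × 0.948 L = 11.850 g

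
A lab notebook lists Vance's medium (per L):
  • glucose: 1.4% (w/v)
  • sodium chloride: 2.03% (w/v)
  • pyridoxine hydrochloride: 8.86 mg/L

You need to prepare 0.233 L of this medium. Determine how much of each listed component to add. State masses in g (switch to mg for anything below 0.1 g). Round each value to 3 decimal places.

Working volume: 0.233 L.
glucose: 1.4 g per 100 mL × 233 mL ÷ 100 = 3.262 g
sodium chloride: 2.03 g per 100 mL × 233 mL ÷ 100 = 4.730 g
pyridoxine hydrochloride: 8.86 mg/L × 0.233 L = 2.064 mg

glucose 3.262 g; sodium chloride 4.730 g; pyridoxine hydrochloride 2.064 mg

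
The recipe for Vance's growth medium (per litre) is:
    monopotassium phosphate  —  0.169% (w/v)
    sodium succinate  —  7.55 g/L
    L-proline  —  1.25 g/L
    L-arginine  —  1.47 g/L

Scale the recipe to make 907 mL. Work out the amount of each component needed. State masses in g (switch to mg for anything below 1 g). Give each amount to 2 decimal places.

Working volume: 907 mL = 0.907 L.
monopotassium phosphate: 0.169 g per 100 mL × 907 mL ÷ 100 = 1.53 g
sodium succinate: 7.55 g/L × 0.907 L = 6.85 g
L-proline: 1.25 g/L × 0.907 L = 1.13 g
L-arginine: 1.47 g/L × 0.907 L = 1.33 g

monopotassium phosphate 1.53 g; sodium succinate 6.85 g; L-proline 1.13 g; L-arginine 1.33 g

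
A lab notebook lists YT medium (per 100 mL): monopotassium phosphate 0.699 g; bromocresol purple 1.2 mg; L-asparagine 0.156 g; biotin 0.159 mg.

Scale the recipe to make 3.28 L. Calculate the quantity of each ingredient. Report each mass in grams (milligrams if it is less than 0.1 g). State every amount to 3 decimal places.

monopotassium phosphate 22.927 g; bromocresol purple 39.360 mg; L-asparagine 5.117 g; biotin 5.215 mg

Scale factor = 3280 mL / 100 mL = 32.8.
monopotassium phosphate: 0.699 g × (3280 mL / 100 mL) = 22.927 g
bromocresol purple: 1.2 mg × (3280 mL / 100 mL) = 39.360 mg
L-asparagine: 0.156 g × (3280 mL / 100 mL) = 5.117 g
biotin: 0.159 mg × (3280 mL / 100 mL) = 5.215 mg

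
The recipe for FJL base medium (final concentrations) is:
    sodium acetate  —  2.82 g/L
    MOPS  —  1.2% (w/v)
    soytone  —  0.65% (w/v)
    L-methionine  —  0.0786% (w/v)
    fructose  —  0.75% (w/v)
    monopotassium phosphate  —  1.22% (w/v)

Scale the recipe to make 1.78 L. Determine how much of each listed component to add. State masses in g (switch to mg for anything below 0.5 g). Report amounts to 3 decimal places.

Working volume: 1.78 L.
sodium acetate: 2.82 g/L × 1.78 L = 5.020 g
MOPS: 1.2% w/v = 12 g/L → 12 × 1.78 L = 21.360 g
soytone: 0.65 g per 100 mL × 1780 mL ÷ 100 = 11.570 g
L-methionine: 0.0786 g per 100 mL × 1780 mL ÷ 100 = 1.399 g
fructose: 0.75 g per 100 mL × 1780 mL ÷ 100 = 13.350 g
monopotassium phosphate: 1.22% w/v = 12.2 g/L → 12.2 × 1.78 L = 21.716 g

sodium acetate 5.020 g; MOPS 21.360 g; soytone 11.570 g; L-methionine 1.399 g; fructose 13.350 g; monopotassium phosphate 21.716 g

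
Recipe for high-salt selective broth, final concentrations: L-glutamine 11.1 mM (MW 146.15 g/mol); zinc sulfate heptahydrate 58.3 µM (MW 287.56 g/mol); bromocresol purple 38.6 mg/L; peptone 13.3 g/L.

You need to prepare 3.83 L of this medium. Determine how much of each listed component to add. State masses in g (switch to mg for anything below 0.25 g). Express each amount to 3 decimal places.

Scale factor relative to 1 L: 3.83.
L-glutamine: 11.1 mmol/L × 146.15 g/mol × 3.83 L ÷ 1000 = 6.213 g
zinc sulfate heptahydrate: 58.3 µmol/L × 287.56 g/mol × 3.83 L ÷ 1000 = 64.209 mg
bromocresol purple: 38.6 mg/L × 3.83 L = 147.838 mg
peptone: 13.3 g/L × 3.83 L = 50.939 g

L-glutamine 6.213 g; zinc sulfate heptahydrate 64.209 mg; bromocresol purple 147.838 mg; peptone 50.939 g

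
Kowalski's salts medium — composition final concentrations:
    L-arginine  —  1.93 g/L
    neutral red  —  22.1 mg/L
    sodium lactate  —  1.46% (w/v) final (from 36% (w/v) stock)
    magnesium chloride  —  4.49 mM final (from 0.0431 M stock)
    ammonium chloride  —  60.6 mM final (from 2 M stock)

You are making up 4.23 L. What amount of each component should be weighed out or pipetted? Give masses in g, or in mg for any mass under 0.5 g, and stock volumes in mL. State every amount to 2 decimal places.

Working volume: 4.23 L.
L-arginine: 1.93 g/L × 4.23 L = 8.16 g
neutral red: 22.1 mg/L × 4.23 L = 93.48 mg
sodium lactate: dilute stock: 1.46% ÷ 36% × 4230 mL = 171.55 mL
magnesium chloride: C1V1 = C2V2 → 4.49 mM × 4230 mL ÷ 43.1 mM = 440.67 mL
ammonium chloride: V = C2·V2/C1 = 60.6 mM × 4230 mL ÷ 2000 mM = 128.17 mL

L-arginine 8.16 g; neutral red 93.48 mg; sodium lactate 171.55 mL; magnesium chloride 440.67 mL; ammonium chloride 128.17 mL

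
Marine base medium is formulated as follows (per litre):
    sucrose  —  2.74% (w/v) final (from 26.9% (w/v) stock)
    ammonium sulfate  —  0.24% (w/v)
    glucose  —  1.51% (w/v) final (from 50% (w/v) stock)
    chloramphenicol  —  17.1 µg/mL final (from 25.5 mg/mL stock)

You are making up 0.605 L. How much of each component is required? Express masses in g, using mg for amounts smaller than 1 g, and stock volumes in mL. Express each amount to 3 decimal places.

sucrose 61.625 mL; ammonium sulfate 1.452 g; glucose 18.271 mL; chloramphenicol 0.406 mL

Working volume: 0.605 L.
sucrose: V = C2·V2/C1 = 2.74% ÷ 26.9% × 605 mL = 61.625 mL
ammonium sulfate: 0.24% w/v = 2.4 g/L → 2.4 × 0.605 L = 1.452 g
glucose: dilute stock: 1.51% ÷ 50% × 605 mL = 18.271 mL
chloramphenicol: dilute stock: 17.1 µg/mL × 605 mL ÷ 25500 µg/mL = 0.406 mL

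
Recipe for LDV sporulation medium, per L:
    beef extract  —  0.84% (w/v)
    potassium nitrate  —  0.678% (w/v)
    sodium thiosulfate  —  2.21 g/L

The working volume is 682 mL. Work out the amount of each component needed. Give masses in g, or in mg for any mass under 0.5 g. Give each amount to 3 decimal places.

beef extract 5.729 g; potassium nitrate 4.624 g; sodium thiosulfate 1.507 g

Working volume: 682 mL = 0.682 L.
beef extract: 0.84 g per 100 mL × 682 mL ÷ 100 = 5.729 g
potassium nitrate: 0.678 g per 100 mL × 682 mL ÷ 100 = 4.624 g
sodium thiosulfate: 2.21 g/L × 0.682 L = 1.507 g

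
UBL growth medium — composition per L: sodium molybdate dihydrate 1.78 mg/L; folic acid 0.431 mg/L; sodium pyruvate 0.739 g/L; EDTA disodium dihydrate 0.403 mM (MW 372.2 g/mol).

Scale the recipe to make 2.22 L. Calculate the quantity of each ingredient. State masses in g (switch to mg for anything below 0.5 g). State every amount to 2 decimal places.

sodium molybdate dihydrate 3.95 mg; folic acid 0.96 mg; sodium pyruvate 1.64 g; EDTA disodium dihydrate 332.99 mg

Scale factor relative to 1 L: 2.22.
sodium molybdate dihydrate: 1.78 mg/L × 2.22 L = 3.95 mg
folic acid: 0.431 mg/L × 2.22 L = 0.96 mg
sodium pyruvate: 0.739 g/L × 2.22 L = 1.64 g
EDTA disodium dihydrate: 0.403 mmol/L × 372.2 mg/mmol × 2.22 L = 332.99 mg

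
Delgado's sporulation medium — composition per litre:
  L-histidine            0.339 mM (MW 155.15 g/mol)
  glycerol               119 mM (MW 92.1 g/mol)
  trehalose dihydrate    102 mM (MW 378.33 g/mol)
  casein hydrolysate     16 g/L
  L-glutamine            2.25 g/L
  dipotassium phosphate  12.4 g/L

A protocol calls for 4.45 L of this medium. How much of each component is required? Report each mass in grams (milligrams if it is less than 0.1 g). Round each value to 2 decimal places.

L-histidine 0.23 g; glycerol 48.77 g; trehalose dihydrate 171.72 g; casein hydrolysate 71.20 g; L-glutamine 10.01 g; dipotassium phosphate 55.18 g

Scale factor relative to 1 L: 4.45.
L-histidine: 0.339 mmol/L × 155.15 g/mol × 4.45 L ÷ 1000 = 0.23 g
glycerol: 119 mmol/L × 92.1 g/mol × 4.45 L ÷ 1000 = 48.77 g
trehalose dihydrate: 102 mmol/L × 378.33 g/mol × 4.45 L ÷ 1000 = 171.72 g
casein hydrolysate: 16 g/L × 4.45 L = 71.20 g
L-glutamine: 2.25 g/L × 4.45 L = 10.01 g
dipotassium phosphate: 12.4 g/L × 4.45 L = 55.18 g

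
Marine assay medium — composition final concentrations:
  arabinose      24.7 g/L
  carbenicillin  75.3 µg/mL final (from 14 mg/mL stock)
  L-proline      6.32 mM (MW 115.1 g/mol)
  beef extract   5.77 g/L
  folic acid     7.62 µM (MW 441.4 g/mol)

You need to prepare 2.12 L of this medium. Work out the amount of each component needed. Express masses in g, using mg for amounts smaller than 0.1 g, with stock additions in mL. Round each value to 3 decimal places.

Scale factor relative to 1 L: 2.12.
arabinose: 24.7 g/L × 2.12 L = 52.364 g
carbenicillin: dilute stock: 75.3 µg/mL × 2120 mL ÷ 14000 µg/mL = 11.403 mL
L-proline: 6.32 mmol/L × 115.1 g/mol × 2.12 L ÷ 1000 = 1.542 g
beef extract: 5.77 g/L × 2.12 L = 12.232 g
folic acid: 7.62 µmol/L × 441.4 g/mol × 2.12 L ÷ 1000 = 7.131 mg

arabinose 52.364 g; carbenicillin 11.403 mL; L-proline 1.542 g; beef extract 12.232 g; folic acid 7.131 mg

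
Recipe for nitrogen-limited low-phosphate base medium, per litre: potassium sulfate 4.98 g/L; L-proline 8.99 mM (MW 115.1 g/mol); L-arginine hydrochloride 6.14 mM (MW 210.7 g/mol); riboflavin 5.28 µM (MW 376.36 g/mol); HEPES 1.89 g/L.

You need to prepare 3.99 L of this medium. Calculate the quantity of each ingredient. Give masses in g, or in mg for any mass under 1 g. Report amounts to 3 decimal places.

potassium sulfate 19.870 g; L-proline 4.129 g; L-arginine hydrochloride 5.162 g; riboflavin 7.929 mg; HEPES 7.541 g

Scale factor relative to 1 L: 3.99.
potassium sulfate: 4.98 g/L × 3.99 L = 19.870 g
L-proline: 8.99 mmol/L × 115.1 g/mol × 3.99 L ÷ 1000 = 4.129 g
L-arginine hydrochloride: 6.14 mmol/L × 210.7 g/mol × 3.99 L ÷ 1000 = 5.162 g
riboflavin: 5.28 µmol/L × 376.36 g/mol × 3.99 L ÷ 1000 = 7.929 mg
HEPES: 1.89 g/L × 3.99 L = 7.541 g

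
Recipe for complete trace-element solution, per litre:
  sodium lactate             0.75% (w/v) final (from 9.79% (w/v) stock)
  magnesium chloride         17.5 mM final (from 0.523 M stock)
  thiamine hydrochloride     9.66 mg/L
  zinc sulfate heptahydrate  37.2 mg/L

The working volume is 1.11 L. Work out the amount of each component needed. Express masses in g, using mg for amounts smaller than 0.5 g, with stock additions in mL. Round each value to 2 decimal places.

Working volume: 1.11 L.
sodium lactate: C1V1 = C2V2 → 0.75% ÷ 9.79% × 1110 mL = 85.04 mL
magnesium chloride: C1V1 = C2V2 → 17.5 mM × 1110 mL ÷ 523 mM = 37.14 mL
thiamine hydrochloride: 9.66 mg/L × 1.11 L = 10.72 mg
zinc sulfate heptahydrate: 37.2 mg/L × 1.11 L = 41.29 mg

sodium lactate 85.04 mL; magnesium chloride 37.14 mL; thiamine hydrochloride 10.72 mg; zinc sulfate heptahydrate 41.29 mg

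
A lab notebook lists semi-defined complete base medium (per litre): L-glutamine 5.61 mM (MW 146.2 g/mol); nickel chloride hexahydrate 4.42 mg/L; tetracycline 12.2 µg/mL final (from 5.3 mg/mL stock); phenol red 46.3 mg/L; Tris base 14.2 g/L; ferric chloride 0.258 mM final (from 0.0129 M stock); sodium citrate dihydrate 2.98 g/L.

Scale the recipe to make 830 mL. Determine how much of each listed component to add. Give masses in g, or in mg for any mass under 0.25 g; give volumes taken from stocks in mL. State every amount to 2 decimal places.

Scale factor relative to 1 L: 0.83.
L-glutamine: 5.61 mmol/L × 146.2 g/mol × 0.83 L ÷ 1000 = 0.68 g
nickel chloride hexahydrate: 4.42 mg/L × 0.83 L = 3.67 mg
tetracycline: dilute stock: 12.2 µg/mL × 830 mL ÷ 5300 µg/mL = 1.91 mL
phenol red: 46.3 mg/L × 0.83 L = 38.43 mg
Tris base: 14.2 g/L × 0.83 L = 11.79 g
ferric chloride: dilute stock: 0.258 mM × 830 mL ÷ 12.9 mM = 16.60 mL
sodium citrate dihydrate: 2.98 g/L × 0.83 L = 2.47 g

L-glutamine 0.68 g; nickel chloride hexahydrate 3.67 mg; tetracycline 1.91 mL; phenol red 38.43 mg; Tris base 11.79 g; ferric chloride 16.60 mL; sodium citrate dihydrate 2.47 g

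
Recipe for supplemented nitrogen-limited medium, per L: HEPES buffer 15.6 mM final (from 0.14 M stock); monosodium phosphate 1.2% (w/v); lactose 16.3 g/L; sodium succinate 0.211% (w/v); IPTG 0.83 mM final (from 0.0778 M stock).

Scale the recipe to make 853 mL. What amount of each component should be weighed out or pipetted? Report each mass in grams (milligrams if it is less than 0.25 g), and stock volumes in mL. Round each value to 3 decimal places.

Scale factor relative to 1 L: 0.853.
HEPES buffer: dilute stock: 15.6 mM × 853 mL ÷ 140 mM = 95.049 mL
monosodium phosphate: 1.2% w/v = 12 g/L → 12 × 0.853 L = 10.236 g
lactose: 16.3 g/L × 0.853 L = 13.904 g
sodium succinate: 0.211 g per 100 mL × 853 mL ÷ 100 = 1.800 g
IPTG: dilute stock: 0.83 mM × 853 mL ÷ 77.8 mM = 9.100 mL

HEPES buffer 95.049 mL; monosodium phosphate 10.236 g; lactose 13.904 g; sodium succinate 1.800 g; IPTG 9.100 mL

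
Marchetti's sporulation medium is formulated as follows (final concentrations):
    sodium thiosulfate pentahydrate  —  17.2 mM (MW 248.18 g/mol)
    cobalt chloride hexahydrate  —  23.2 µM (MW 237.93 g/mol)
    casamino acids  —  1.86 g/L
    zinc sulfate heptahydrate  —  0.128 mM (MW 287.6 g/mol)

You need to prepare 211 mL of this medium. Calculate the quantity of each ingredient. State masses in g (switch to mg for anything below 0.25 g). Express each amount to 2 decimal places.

sodium thiosulfate pentahydrate 0.90 g; cobalt chloride hexahydrate 1.16 mg; casamino acids 0.39 g; zinc sulfate heptahydrate 7.77 mg

Target volume = 211 mL = 0.211 L.
sodium thiosulfate pentahydrate: 17.2 mmol/L × 248.18 g/mol × 0.211 L ÷ 1000 = 0.90 g
cobalt chloride hexahydrate: 23.2 µmol/L × 237.93 g/mol × 0.211 L ÷ 1000 = 1.16 mg
casamino acids: 1.86 g/L × 0.211 L = 0.39 g
zinc sulfate heptahydrate: 0.128 mmol/L × 287.6 mg/mmol × 0.211 L = 7.77 mg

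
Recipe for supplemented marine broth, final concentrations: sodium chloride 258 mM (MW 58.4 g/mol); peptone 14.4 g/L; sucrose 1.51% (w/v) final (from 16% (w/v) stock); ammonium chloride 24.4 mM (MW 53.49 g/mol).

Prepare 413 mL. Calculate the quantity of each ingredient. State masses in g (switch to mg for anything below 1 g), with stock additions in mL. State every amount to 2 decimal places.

sodium chloride 6.22 g; peptone 5.95 g; sucrose 38.98 mL; ammonium chloride 539.03 mg

Scale factor relative to 1 L: 0.413.
sodium chloride: 258 mmol/L × 58.4 g/mol × 0.413 L ÷ 1000 = 6.22 g
peptone: 14.4 g/L × 0.413 L = 5.95 g
sucrose: V = C2·V2/C1 = 1.51% ÷ 16% × 413 mL = 38.98 mL
ammonium chloride: 24.4 mmol/L × 53.49 mg/mmol × 0.413 L = 539.03 mg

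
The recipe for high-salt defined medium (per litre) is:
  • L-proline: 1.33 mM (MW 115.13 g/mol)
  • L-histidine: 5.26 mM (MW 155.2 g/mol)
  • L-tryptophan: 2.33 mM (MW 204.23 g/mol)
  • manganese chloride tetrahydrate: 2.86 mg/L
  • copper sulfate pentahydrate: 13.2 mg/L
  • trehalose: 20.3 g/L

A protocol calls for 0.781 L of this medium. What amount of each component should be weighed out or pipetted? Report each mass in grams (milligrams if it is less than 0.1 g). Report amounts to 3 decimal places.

Scale factor relative to 1 L: 0.781.
L-proline: 1.33 mmol/L × 115.13 g/mol × 0.781 L ÷ 1000 = 0.120 g
L-histidine: 5.26 mmol/L × 155.2 g/mol × 0.781 L ÷ 1000 = 0.638 g
L-tryptophan: 2.33 mmol/L × 204.23 g/mol × 0.781 L ÷ 1000 = 0.372 g
manganese chloride tetrahydrate: 2.86 mg/L × 0.781 L = 2.234 mg
copper sulfate pentahydrate: 13.2 mg/L × 0.781 L = 10.309 mg
trehalose: 20.3 g/L × 0.781 L = 15.854 g

L-proline 0.120 g; L-histidine 0.638 g; L-tryptophan 0.372 g; manganese chloride tetrahydrate 2.234 mg; copper sulfate pentahydrate 10.309 mg; trehalose 15.854 g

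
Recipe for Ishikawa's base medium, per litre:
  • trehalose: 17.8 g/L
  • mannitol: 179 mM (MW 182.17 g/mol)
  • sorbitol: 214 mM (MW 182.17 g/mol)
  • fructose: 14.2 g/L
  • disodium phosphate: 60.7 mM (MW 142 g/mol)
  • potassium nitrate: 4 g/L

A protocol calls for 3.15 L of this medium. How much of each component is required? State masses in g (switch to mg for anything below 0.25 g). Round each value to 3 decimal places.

trehalose 56.070 g; mannitol 102.717 g; sorbitol 122.801 g; fructose 44.730 g; disodium phosphate 27.151 g; potassium nitrate 12.600 g

Scale factor relative to 1 L: 3.15.
trehalose: 17.8 g/L × 3.15 L = 56.070 g
mannitol: 179 mmol/L × 182.17 g/mol × 3.15 L ÷ 1000 = 102.717 g
sorbitol: 214 mmol/L × 182.17 g/mol × 3.15 L ÷ 1000 = 122.801 g
fructose: 14.2 g/L × 3.15 L = 44.730 g
disodium phosphate: 60.7 mmol/L × 142 g/mol × 3.15 L ÷ 1000 = 27.151 g
potassium nitrate: 4 g/L × 3.15 L = 12.600 g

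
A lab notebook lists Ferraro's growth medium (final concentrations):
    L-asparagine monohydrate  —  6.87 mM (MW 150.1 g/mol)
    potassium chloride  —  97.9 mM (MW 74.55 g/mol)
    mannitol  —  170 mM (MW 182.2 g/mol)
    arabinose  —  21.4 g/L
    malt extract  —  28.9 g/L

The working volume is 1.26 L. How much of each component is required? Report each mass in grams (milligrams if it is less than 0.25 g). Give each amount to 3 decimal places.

Working volume: 1.26 L.
L-asparagine monohydrate: 6.87 mmol/L × 150.1 g/mol × 1.26 L ÷ 1000 = 1.299 g
potassium chloride: 97.9 mmol/L × 74.55 g/mol × 1.26 L ÷ 1000 = 9.196 g
mannitol: 170 mmol/L × 182.2 g/mol × 1.26 L ÷ 1000 = 39.027 g
arabinose: 21.4 g/L × 1.26 L = 26.964 g
malt extract: 28.9 g/L × 1.26 L = 36.414 g

L-asparagine monohydrate 1.299 g; potassium chloride 9.196 g; mannitol 39.027 g; arabinose 26.964 g; malt extract 36.414 g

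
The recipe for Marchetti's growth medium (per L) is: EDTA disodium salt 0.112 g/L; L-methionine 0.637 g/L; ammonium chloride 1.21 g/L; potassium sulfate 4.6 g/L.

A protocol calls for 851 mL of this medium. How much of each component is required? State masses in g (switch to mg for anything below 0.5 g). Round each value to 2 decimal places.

Working volume: 851 mL = 0.851 L.
EDTA disodium salt: 0.112 g/L × 0.851 L = 0.095312 g = 95.31 mg
L-methionine: 0.637 g/L × 0.851 L = 0.54 g
ammonium chloride: 1.21 g/L × 0.851 L = 1.03 g
potassium sulfate: 4.6 g/L × 0.851 L = 3.91 g

EDTA disodium salt 95.31 mg; L-methionine 0.54 g; ammonium chloride 1.03 g; potassium sulfate 3.91 g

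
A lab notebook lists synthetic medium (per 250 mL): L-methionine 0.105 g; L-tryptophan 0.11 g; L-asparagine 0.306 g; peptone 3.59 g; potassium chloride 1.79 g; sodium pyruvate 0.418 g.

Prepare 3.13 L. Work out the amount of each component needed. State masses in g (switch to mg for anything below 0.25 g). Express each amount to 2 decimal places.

Ratio of target to recipe volume: 3130 / 250 = 12.52.
L-methionine: 0.105 g × (3130 mL / 250 mL) = 1.31 g
L-tryptophan: 0.11 g × (3130 mL / 250 mL) = 1.38 g
L-asparagine: 0.306 g × (3130 mL / 250 mL) = 3.83 g
peptone: 3.59 g × (3130 mL / 250 mL) = 44.95 g
potassium chloride: 1.79 g × (3130 mL / 250 mL) = 22.41 g
sodium pyruvate: 0.418 g × (3130 mL / 250 mL) = 5.23 g

L-methionine 1.31 g; L-tryptophan 1.38 g; L-asparagine 3.83 g; peptone 44.95 g; potassium chloride 22.41 g; sodium pyruvate 5.23 g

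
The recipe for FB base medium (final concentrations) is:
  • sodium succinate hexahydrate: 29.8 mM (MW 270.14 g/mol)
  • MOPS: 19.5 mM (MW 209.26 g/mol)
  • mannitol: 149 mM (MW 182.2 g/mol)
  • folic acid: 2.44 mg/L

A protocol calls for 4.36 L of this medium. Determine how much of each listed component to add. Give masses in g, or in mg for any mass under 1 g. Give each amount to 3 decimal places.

Working volume: 4.36 L.
sodium succinate hexahydrate: 29.8 mmol/L × 270.14 g/mol × 4.36 L ÷ 1000 = 35.099 g
MOPS: 19.5 mmol/L × 209.26 g/mol × 4.36 L ÷ 1000 = 17.791 g
mannitol: 149 mmol/L × 182.2 g/mol × 4.36 L ÷ 1000 = 118.364 g
folic acid: 2.44 mg/L × 4.36 L = 10.638 mg

sodium succinate hexahydrate 35.099 g; MOPS 17.791 g; mannitol 118.364 g; folic acid 10.638 mg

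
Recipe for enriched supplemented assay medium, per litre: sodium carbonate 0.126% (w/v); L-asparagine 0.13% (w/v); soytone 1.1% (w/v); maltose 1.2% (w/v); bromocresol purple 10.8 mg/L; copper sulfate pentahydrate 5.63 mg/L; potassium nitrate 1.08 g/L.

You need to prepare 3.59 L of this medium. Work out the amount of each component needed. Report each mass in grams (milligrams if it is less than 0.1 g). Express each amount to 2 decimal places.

Working volume: 3.59 L.
sodium carbonate: 0.126 g per 100 mL × 3590 mL ÷ 100 = 4.52 g
L-asparagine: 0.13% w/v = 1.3 g/L → 1.3 × 3.59 L = 4.67 g
soytone: 1.1 g per 100 mL × 3590 mL ÷ 100 = 39.49 g
maltose: 1.2% w/v = 12 g/L → 12 × 3.59 L = 43.08 g
bromocresol purple: 10.8 mg/L × 3.59 L = 38.77 mg
copper sulfate pentahydrate: 5.63 mg/L × 3.59 L = 20.21 mg
potassium nitrate: 1.08 g/L × 3.59 L = 3.88 g

sodium carbonate 4.52 g; L-asparagine 4.67 g; soytone 39.49 g; maltose 43.08 g; bromocresol purple 38.77 mg; copper sulfate pentahydrate 20.21 mg; potassium nitrate 3.88 g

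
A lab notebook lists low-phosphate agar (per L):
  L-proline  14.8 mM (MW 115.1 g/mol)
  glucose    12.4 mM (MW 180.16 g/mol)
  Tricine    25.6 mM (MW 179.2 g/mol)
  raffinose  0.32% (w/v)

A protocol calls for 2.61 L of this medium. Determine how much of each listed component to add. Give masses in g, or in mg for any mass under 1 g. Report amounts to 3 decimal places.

Scale factor relative to 1 L: 2.61.
L-proline: 14.8 mmol/L × 115.1 g/mol × 2.61 L ÷ 1000 = 4.446 g
glucose: 12.4 mmol/L × 180.16 g/mol × 2.61 L ÷ 1000 = 5.831 g
Tricine: 25.6 mmol/L × 179.2 g/mol × 2.61 L ÷ 1000 = 11.973 g
raffinose: 0.32% w/v = 3.2 g/L → 3.2 × 2.61 L = 8.352 g

L-proline 4.446 g; glucose 5.831 g; Tricine 11.973 g; raffinose 8.352 g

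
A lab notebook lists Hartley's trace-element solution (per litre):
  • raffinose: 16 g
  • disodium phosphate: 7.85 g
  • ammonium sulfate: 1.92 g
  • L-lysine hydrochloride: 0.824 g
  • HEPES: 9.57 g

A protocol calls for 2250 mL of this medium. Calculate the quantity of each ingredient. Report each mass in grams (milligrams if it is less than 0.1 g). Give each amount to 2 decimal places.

raffinose 36.00 g; disodium phosphate 17.66 g; ammonium sulfate 4.32 g; L-lysine hydrochloride 1.85 g; HEPES 21.53 g

Scale factor = 2250 mL / 1000 mL = 2.25.
raffinose: 16 g × (2250 mL / 1000 mL) = 36.00 g
disodium phosphate: 7.85 g × (2250 mL / 1000 mL) = 17.66 g
ammonium sulfate: 1.92 g × (2250 mL / 1000 mL) = 4.32 g
L-lysine hydrochloride: 0.824 g × (2250 mL / 1000 mL) = 1.85 g
HEPES: 9.57 g × (2250 mL / 1000 mL) = 21.53 g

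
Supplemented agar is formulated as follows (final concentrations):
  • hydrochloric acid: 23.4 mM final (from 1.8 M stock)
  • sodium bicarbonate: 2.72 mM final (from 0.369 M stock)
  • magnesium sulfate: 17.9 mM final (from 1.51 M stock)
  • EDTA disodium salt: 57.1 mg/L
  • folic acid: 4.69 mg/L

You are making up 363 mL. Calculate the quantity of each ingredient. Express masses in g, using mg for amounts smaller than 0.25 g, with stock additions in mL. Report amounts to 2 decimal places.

Target volume = 363 mL = 0.363 L.
hydrochloric acid: C1V1 = C2V2 → 23.4 mM × 363 mL ÷ 1800 mM = 4.72 mL
sodium bicarbonate: dilute stock: 2.72 mM × 363 mL ÷ 369 mM = 2.68 mL
magnesium sulfate: V = C2·V2/C1 = 17.9 mM × 363 mL ÷ 1510 mM = 4.30 mL
EDTA disodium salt: 57.1 mg/L × 0.363 L = 20.73 mg
folic acid: 4.69 mg/L × 0.363 L = 1.70 mg

hydrochloric acid 4.72 mL; sodium bicarbonate 2.68 mL; magnesium sulfate 4.30 mL; EDTA disodium salt 20.73 mg; folic acid 1.70 mg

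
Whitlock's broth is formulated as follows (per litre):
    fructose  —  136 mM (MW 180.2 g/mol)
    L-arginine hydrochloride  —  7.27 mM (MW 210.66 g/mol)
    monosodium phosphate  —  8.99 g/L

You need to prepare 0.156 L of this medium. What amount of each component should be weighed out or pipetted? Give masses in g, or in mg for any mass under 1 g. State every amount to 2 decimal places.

fructose 3.82 g; L-arginine hydrochloride 238.91 mg; monosodium phosphate 1.40 g

Working volume: 0.156 L.
fructose: 136 mmol/L × 180.2 g/mol × 0.156 L ÷ 1000 = 3.82 g
L-arginine hydrochloride: 7.27 mmol/L × 210.66 mg/mmol × 0.156 L = 238.91 mg
monosodium phosphate: 8.99 g/L × 0.156 L = 1.40 g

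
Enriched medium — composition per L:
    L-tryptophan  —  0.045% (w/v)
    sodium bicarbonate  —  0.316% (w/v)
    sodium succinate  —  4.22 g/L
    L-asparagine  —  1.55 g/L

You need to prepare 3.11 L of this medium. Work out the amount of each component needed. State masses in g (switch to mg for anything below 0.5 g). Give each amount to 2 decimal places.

L-tryptophan 1.40 g; sodium bicarbonate 9.83 g; sodium succinate 13.12 g; L-asparagine 4.82 g

Working volume: 3.11 L.
L-tryptophan: 0.045% w/v = 0.45 g/L → 0.45 × 3.11 L = 1.40 g
sodium bicarbonate: 0.316% w/v = 3.16 g/L → 3.16 × 3.11 L = 9.83 g
sodium succinate: 4.22 g/L × 3.11 L = 13.12 g
L-asparagine: 1.55 g/L × 3.11 L = 4.82 g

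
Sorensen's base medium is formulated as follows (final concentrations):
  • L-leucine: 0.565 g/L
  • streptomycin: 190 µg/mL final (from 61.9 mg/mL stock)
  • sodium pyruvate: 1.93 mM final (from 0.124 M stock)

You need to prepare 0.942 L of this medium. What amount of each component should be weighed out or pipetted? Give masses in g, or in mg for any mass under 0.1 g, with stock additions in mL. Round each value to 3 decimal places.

L-leucine 0.532 g; streptomycin 2.891 mL; sodium pyruvate 14.662 mL

Scale factor relative to 1 L: 0.942.
L-leucine: 0.565 g/L × 0.942 L = 0.532 g
streptomycin: dilute stock: 190 µg/mL × 942 mL ÷ 61900 µg/mL = 2.891 mL
sodium pyruvate: V = C2·V2/C1 = 1.93 mM × 942 mL ÷ 124 mM = 14.662 mL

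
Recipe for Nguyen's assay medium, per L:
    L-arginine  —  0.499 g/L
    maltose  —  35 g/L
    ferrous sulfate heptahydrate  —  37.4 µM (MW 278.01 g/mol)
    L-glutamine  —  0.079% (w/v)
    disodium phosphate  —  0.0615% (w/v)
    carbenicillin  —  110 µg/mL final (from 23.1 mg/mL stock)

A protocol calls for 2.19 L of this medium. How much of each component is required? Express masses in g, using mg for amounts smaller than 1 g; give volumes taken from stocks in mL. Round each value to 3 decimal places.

Scale factor relative to 1 L: 2.19.
L-arginine: 0.499 g/L × 2.19 L = 1.093 g
maltose: 35 g/L × 2.19 L = 76.650 g
ferrous sulfate heptahydrate: 37.4 µmol/L × 278.01 g/mol × 2.19 L ÷ 1000 = 22.771 mg
L-glutamine: 0.079% w/v = 0.79 g/L → 0.79 × 2.19 L = 1.730 g
disodium phosphate: 0.0615% w/v = 0.615 g/L → 0.615 × 2.19 L = 1.347 g
carbenicillin: C1V1 = C2V2 → 110 µg/mL × 2190 mL ÷ 23100 µg/mL = 10.429 mL

L-arginine 1.093 g; maltose 76.650 g; ferrous sulfate heptahydrate 22.771 mg; L-glutamine 1.730 g; disodium phosphate 1.347 g; carbenicillin 10.429 mL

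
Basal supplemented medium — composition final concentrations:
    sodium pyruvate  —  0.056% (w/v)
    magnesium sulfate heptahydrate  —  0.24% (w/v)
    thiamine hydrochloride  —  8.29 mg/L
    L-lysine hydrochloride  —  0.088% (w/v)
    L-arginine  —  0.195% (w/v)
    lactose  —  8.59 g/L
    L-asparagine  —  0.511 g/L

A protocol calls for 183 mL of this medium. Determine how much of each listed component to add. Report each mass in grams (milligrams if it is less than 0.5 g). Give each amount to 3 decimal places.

sodium pyruvate 102.480 mg; magnesium sulfate heptahydrate 439.200 mg; thiamine hydrochloride 1.517 mg; L-lysine hydrochloride 161.040 mg; L-arginine 356.850 mg; lactose 1.572 g; L-asparagine 93.513 mg

Scale factor relative to 1 L: 0.183.
sodium pyruvate: 0.056 g per 100 mL × 183 mL ÷ 100 = 0.10248 g = 102.480 mg
magnesium sulfate heptahydrate: 0.24 g per 100 mL × 183 mL ÷ 100 = 0.4392 g = 439.200 mg
thiamine hydrochloride: 8.29 mg/L × 0.183 L = 1.517 mg
L-lysine hydrochloride: 0.088 g per 100 mL × 183 mL ÷ 100 = 0.16104 g = 161.040 mg
L-arginine: 0.195% w/v = 1.95 g/L → 1.95 × 0.183 L = 0.35685 g = 356.850 mg
lactose: 8.59 g/L × 0.183 L = 1.572 g
L-asparagine: 0.511 g/L × 0.183 L = 0.093513 g = 93.513 mg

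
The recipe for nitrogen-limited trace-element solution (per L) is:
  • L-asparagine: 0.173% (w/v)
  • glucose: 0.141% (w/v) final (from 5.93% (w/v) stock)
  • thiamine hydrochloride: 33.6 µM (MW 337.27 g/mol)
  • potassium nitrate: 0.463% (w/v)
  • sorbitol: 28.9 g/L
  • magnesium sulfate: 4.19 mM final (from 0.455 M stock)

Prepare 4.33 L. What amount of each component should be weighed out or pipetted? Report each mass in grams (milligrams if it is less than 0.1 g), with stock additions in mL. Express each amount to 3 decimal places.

Scale factor relative to 1 L: 4.33.
L-asparagine: 0.173 g per 100 mL × 4330 mL ÷ 100 = 7.491 g
glucose: V = C2·V2/C1 = 0.141% ÷ 5.93% × 4330 mL = 102.956 mL
thiamine hydrochloride: 33.6 µmol/L × 337.27 g/mol × 4.33 L ÷ 1000 = 49.069 mg
potassium nitrate: 0.463% w/v = 4.63 g/L → 4.63 × 4.33 L = 20.048 g
sorbitol: 28.9 g/L × 4.33 L = 125.137 g
magnesium sulfate: dilute stock: 4.19 mM × 4330 mL ÷ 455 mM = 39.874 mL

L-asparagine 7.491 g; glucose 102.956 mL; thiamine hydrochloride 49.069 mg; potassium nitrate 20.048 g; sorbitol 125.137 g; magnesium sulfate 39.874 mL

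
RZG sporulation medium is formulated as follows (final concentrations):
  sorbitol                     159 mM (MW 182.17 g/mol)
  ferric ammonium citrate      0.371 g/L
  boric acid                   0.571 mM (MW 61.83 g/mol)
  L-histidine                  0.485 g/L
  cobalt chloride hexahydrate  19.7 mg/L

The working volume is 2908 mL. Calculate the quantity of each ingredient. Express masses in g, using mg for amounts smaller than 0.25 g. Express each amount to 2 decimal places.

sorbitol 84.23 g; ferric ammonium citrate 1.08 g; boric acid 102.67 mg; L-histidine 1.41 g; cobalt chloride hexahydrate 57.29 mg

Working volume: 2908 mL = 2.908 L.
sorbitol: 159 mmol/L × 182.17 g/mol × 2.908 L ÷ 1000 = 84.23 g
ferric ammonium citrate: 0.371 g/L × 2.908 L = 1.08 g
boric acid: 0.571 mmol/L × 61.83 mg/mmol × 2.908 L = 102.67 mg
L-histidine: 0.485 g/L × 2.908 L = 1.41 g
cobalt chloride hexahydrate: 19.7 mg/L × 2.908 L = 57.29 mg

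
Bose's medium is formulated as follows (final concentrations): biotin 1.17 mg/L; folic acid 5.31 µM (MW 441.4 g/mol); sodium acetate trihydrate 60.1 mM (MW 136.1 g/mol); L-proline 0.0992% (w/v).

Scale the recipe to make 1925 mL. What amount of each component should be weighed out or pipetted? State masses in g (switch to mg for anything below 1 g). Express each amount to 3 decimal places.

biotin 2.252 mg; folic acid 4.512 mg; sodium acetate trihydrate 15.746 g; L-proline 1.910 g

Working volume: 1925 mL = 1.925 L.
biotin: 1.17 mg/L × 1.925 L = 2.252 mg
folic acid: 5.31 µmol/L × 441.4 g/mol × 1.925 L ÷ 1000 = 4.512 mg
sodium acetate trihydrate: 60.1 mmol/L × 136.1 g/mol × 1.925 L ÷ 1000 = 15.746 g
L-proline: 0.0992 g per 100 mL × 1925 mL ÷ 100 = 1.910 g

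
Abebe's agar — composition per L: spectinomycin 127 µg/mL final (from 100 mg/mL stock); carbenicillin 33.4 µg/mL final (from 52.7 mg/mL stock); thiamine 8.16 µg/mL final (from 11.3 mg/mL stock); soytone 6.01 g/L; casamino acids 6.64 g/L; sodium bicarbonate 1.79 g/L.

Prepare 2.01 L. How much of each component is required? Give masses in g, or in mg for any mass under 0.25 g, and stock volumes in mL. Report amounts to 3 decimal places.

Scale factor relative to 1 L: 2.01.
spectinomycin: dilute stock: 127 µg/mL × 2010 mL ÷ 100000 µg/mL = 2.553 mL
carbenicillin: dilute stock: 33.4 µg/mL × 2010 mL ÷ 52700 µg/mL = 1.274 mL
thiamine: dilute stock: 8.16 µg/mL × 2010 mL ÷ 11300 µg/mL = 1.451 mL
soytone: 6.01 g/L × 2.01 L = 12.080 g
casamino acids: 6.64 g/L × 2.01 L = 13.346 g
sodium bicarbonate: 1.79 g/L × 2.01 L = 3.598 g

spectinomycin 2.553 mL; carbenicillin 1.274 mL; thiamine 1.451 mL; soytone 12.080 g; casamino acids 13.346 g; sodium bicarbonate 3.598 g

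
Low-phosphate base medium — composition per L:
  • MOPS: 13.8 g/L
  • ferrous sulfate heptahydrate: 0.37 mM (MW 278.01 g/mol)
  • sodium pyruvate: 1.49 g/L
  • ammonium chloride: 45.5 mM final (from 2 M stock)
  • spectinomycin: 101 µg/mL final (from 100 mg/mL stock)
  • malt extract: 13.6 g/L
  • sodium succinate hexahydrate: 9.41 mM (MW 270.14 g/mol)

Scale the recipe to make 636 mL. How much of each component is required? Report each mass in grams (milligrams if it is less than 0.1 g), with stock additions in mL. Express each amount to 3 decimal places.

MOPS 8.777 g; ferrous sulfate heptahydrate 65.421 mg; sodium pyruvate 0.948 g; ammonium chloride 14.469 mL; spectinomycin 0.642 mL; malt extract 8.650 g; sodium succinate hexahydrate 1.617 g

Scale factor relative to 1 L: 0.636.
MOPS: 13.8 g/L × 0.636 L = 8.777 g
ferrous sulfate heptahydrate: 0.37 mmol/L × 278.01 mg/mmol × 0.636 L = 65.421 mg
sodium pyruvate: 1.49 g/L × 0.636 L = 0.948 g
ammonium chloride: C1V1 = C2V2 → 45.5 mM × 636 mL ÷ 2000 mM = 14.469 mL
spectinomycin: dilute stock: 101 µg/mL × 636 mL ÷ 100000 µg/mL = 0.642 mL
malt extract: 13.6 g/L × 0.636 L = 8.650 g
sodium succinate hexahydrate: 9.41 mmol/L × 270.14 g/mol × 0.636 L ÷ 1000 = 1.617 g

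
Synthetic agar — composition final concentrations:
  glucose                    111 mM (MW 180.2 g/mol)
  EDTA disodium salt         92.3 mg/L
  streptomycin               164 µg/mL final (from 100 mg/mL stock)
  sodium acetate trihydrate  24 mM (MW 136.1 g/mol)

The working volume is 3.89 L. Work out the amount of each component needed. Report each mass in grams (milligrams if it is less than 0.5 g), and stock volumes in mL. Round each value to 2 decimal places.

Scale factor relative to 1 L: 3.89.
glucose: 111 mmol/L × 180.2 g/mol × 3.89 L ÷ 1000 = 77.81 g
EDTA disodium salt: 92.3 mg/L × 3.89 L = 359.05 mg
streptomycin: dilute stock: 164 µg/mL × 3890 mL ÷ 100000 µg/mL = 6.38 mL
sodium acetate trihydrate: 24 mmol/L × 136.1 g/mol × 3.89 L ÷ 1000 = 12.71 g

glucose 77.81 g; EDTA disodium salt 359.05 mg; streptomycin 6.38 mL; sodium acetate trihydrate 12.71 g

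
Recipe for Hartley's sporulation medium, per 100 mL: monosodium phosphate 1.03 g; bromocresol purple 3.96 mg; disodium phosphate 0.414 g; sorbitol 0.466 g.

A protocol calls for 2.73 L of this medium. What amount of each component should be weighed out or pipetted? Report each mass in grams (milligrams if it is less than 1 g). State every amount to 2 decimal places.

monosodium phosphate 28.12 g; bromocresol purple 108.11 mg; disodium phosphate 11.30 g; sorbitol 12.72 g

Ratio of target to recipe volume: 2730 / 100 = 27.3.
monosodium phosphate: 1.03 g × (2730 mL / 100 mL) = 28.12 g
bromocresol purple: 3.96 mg × (2730 mL / 100 mL) = 108.11 mg
disodium phosphate: 0.414 g × (2730 mL / 100 mL) = 11.30 g
sorbitol: 0.466 g × (2730 mL / 100 mL) = 12.72 g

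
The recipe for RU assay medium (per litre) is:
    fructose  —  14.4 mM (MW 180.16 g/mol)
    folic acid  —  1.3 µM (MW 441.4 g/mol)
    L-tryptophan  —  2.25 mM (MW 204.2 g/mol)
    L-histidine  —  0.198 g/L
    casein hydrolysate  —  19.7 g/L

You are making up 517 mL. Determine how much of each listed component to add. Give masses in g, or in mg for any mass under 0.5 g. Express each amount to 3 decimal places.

fructose 1.341 g; folic acid 0.297 mg; L-tryptophan 237.536 mg; L-histidine 102.366 mg; casein hydrolysate 10.185 g

Target volume = 517 mL = 0.517 L.
fructose: 14.4 mmol/L × 180.16 g/mol × 0.517 L ÷ 1000 = 1.341 g
folic acid: 1.3 µmol/L × 441.4 g/mol × 0.517 L ÷ 1000 = 0.297 mg
L-tryptophan: 2.25 mmol/L × 204.2 mg/mmol × 0.517 L = 237.536 mg
L-histidine: 0.198 g/L × 0.517 L = 0.102366 g = 102.366 mg
casein hydrolysate: 19.7 g/L × 0.517 L = 10.185 g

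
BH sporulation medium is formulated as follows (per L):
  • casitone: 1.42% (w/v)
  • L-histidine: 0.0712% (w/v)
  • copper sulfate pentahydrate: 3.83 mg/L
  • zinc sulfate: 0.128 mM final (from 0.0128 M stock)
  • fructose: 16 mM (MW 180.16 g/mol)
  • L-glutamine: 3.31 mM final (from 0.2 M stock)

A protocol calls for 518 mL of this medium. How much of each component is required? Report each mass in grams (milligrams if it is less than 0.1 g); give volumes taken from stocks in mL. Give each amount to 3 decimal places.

Target volume = 518 mL = 0.518 L.
casitone: 1.42 g per 100 mL × 518 mL ÷ 100 = 7.356 g
L-histidine: 0.0712 g per 100 mL × 518 mL ÷ 100 = 0.369 g
copper sulfate pentahydrate: 3.83 mg/L × 0.518 L = 1.984 mg
zinc sulfate: dilute stock: 0.128 mM × 518 mL ÷ 12.8 mM = 5.180 mL
fructose: 16 mmol/L × 180.16 g/mol × 0.518 L ÷ 1000 = 1.493 g
L-glutamine: dilute stock: 3.31 mM × 518 mL ÷ 200 mM = 8.573 mL

casitone 7.356 g; L-histidine 0.369 g; copper sulfate pentahydrate 1.984 mg; zinc sulfate 5.180 mL; fructose 1.493 g; L-glutamine 8.573 mL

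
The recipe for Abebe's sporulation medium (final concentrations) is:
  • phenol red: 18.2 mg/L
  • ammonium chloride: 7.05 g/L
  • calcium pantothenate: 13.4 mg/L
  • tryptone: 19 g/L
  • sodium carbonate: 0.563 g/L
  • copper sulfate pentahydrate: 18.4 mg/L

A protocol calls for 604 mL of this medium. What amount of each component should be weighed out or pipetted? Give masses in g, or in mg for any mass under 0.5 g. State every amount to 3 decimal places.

phenol red 10.993 mg; ammonium chloride 4.258 g; calcium pantothenate 8.094 mg; tryptone 11.476 g; sodium carbonate 340.052 mg; copper sulfate pentahydrate 11.114 mg

Scale factor relative to 1 L: 0.604.
phenol red: 18.2 mg/L × 0.604 L = 10.993 mg
ammonium chloride: 7.05 g/L × 0.604 L = 4.258 g
calcium pantothenate: 13.4 mg/L × 0.604 L = 8.094 mg
tryptone: 19 g/L × 0.604 L = 11.476 g
sodium carbonate: 0.563 g/L × 0.604 L = 0.340052 g = 340.052 mg
copper sulfate pentahydrate: 18.4 mg/L × 0.604 L = 11.114 mg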